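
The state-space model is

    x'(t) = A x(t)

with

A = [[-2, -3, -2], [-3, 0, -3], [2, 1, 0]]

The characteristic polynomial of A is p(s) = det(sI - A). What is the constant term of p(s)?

Expand det(sI - A) for the 3×3 matrix.
p(s) = s^3 + 2s^2 - 2s - 18.
(Check: constant term = det(-A) = (-1)^3 det A = -18; coefficient of s^2 = -tr A = 2.)
The constant term is -18.

-18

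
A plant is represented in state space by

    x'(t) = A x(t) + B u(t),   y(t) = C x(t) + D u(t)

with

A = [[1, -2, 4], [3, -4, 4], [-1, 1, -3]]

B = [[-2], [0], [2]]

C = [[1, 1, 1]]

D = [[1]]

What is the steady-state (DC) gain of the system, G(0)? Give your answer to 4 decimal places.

G(0) = C(-A)^{-1}B + D = -C A^{-1} B + D.
det A = -6, so A^{-1} = (1/-6)·adj(A) = [[-4/3, 1/3, -4/3], [-5/6, -1/6, -4/3], [1/6, -1/6, -1/3]]
A^{-1} B = [0, -1, -1]^T
C A^{-1} B = -2
G(0) = D - C A^{-1} B = 1 - (-2) = 3

3.0000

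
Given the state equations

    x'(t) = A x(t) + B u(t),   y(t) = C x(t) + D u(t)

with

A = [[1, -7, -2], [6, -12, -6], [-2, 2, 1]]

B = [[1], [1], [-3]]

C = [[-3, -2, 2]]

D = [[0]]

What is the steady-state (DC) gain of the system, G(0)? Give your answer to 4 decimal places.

-3.8333

G(0) = C(-A)^{-1}B + D = -C A^{-1} B + D.
det A = -18, so A^{-1} = (1/-18)·adj(A) = [[0, -1/6, -1], [-1/3, 1/6, 1/3], [2/3, -2/3, -5/3]]
A^{-1} B = [17/6, -7/6, 5]^T
C A^{-1} B = 23/6
G(0) = D - C A^{-1} B = 0 - (23/6) = -23/6 ≈ -3.8333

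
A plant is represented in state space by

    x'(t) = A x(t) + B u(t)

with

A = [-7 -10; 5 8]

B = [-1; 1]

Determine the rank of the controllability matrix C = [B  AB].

AB = [[-3], [3]]
Controllability matrix C = [B  AB] = [[-1, -3], [1, 3]]
Every column of C is a scalar multiple of column 1 = [-1, 1] (multipliers 1, 3), so the columns span a one-dimensional space.
C ≠ 0, hence rank(C) = 1.
rank(C) = 1 < n = 2, so the pair (A, B) is not completely controllable.

1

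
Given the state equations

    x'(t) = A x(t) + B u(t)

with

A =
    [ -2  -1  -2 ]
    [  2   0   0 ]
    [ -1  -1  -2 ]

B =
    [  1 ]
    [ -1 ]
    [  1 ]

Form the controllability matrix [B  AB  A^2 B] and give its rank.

AB = [[-3], [2], [-2]]
A^2B = [[8], [-6], [5]]
Controllability matrix C = [B  AB  A^2B] = [[1, -3, 8], [-1, 2, -6], [1, -2, 5]]
det(C) = 1·(2·5 - (-6)·(-2)) - (-3)·((-1)·5 - (-6)·1) + 8·((-1)·(-2) - 2·1) = 1·(-2) - (-3)·1 + 8·0 = 1 ≠ 0, so rank(C) = 3.
rank(C) = 3 = n, so the pair (A, B) is completely controllable.

3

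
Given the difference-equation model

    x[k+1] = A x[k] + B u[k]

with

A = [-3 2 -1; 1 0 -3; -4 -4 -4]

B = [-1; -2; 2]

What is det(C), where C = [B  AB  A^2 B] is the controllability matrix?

0

AB = [[-3], [-7], [4]]
A^2B = [[-9], [-15], [24]]
Controllability matrix C = [B  AB  A^2B] = [[-1, -3, -9], [-2, -7, -15], [2, 4, 24]]
Expanding along the first row, det(C) = (-1)·((-7)·24 - (-15)·4) - (-3)·((-2)·24 - (-15)·2) + (-9)·((-2)·4 - (-7)·2) = (-1)·(-108) - (-3)·(-18) + (-9)·6 = 0
Since det(C) = 0, rank(C) < 3 and the system is not completely controllable.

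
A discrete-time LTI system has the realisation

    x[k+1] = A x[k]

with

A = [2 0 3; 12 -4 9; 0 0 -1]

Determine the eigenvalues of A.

-4, -1, 2

det(zI - A) = z^3 - (tr A)z^2 + (M11 + M22 + M33)z - det A, where Mii is the 2×2 principal minor of A obtained by deleting row i and column i.
tr A = 2 + (-4) + (-1) = -3; M11 = (-4)·(-1) - 9·0 = 4 - 0 = 4; M22 = 2·(-1) - 3·0 = -2 - 0 = -2; M33 = 2·(-4) - 0·12 = -8 - 0 = -8; sum of minors = -6.
det A = 2·((-4)·(-1) - 9·0) - 0·(12·(-1) - 9·0) + 3·(12·0 - (-4)·0) = 2·4 - 0·(-12) + 3·0 = 8.
So p(z) = det(zI - A) = z^3 + 3z^2 - 6z - 8.
Rational-root test: any integer root divides -8. Testing small divisors, z = -1 works: p(-1) = -1 + 3 + 6 + (-8) = 0, so (z + 1) is a factor.
Dividing, p(z) = (z + 1)(z^2 + 2z - 8).
Factor z^2 + 2z - 8: two numbers with sum -2 and product -8 are 2 and -4, so z^2 + 2z - 8 = (z - 2)(z + 4).
Hence p(z) = (z - 2) (z + 1) (z + 4), with roots -4, -1, 2.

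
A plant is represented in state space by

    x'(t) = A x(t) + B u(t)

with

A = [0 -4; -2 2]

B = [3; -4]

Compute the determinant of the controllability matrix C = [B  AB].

AB = [[16], [-14]]
Controllability matrix C = [B  AB] = [[3, 16], [-4, -14]]
det(C) = 3·(-14) - 16·(-4) = -42 - (-64) = 22
Since det(C) ≠ 0, rank(C) = 2 and the system is completely controllable.

22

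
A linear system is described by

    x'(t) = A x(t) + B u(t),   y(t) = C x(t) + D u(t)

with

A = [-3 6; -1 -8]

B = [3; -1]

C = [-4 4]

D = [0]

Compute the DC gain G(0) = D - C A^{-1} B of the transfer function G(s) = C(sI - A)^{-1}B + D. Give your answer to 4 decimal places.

-3.2000

G(0) = C(-A)^{-1}B + D = -C A^{-1} B + D.
det A = 30, so A^{-1} = (1/30)·adj(A) = [[-4/15, -1/5], [1/30, -1/10]]
A^{-1} B = [-3/5, 1/5]^T
C A^{-1} B = 16/5
G(0) = D - C A^{-1} B = 0 - (16/5) = -16/5 ≈ -3.2000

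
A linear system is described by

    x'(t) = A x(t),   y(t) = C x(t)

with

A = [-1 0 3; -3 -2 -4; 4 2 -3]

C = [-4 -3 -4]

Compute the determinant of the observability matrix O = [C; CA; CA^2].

-791

CA = [[-3, -2, 12]]
CA^2 = [[57, 28, -37]]
Observability matrix O = [C; CA; CA^2] = [[-4, -3, -4], [-3, -2, 12], [57, 28, -37]]
Expanding along the first row, det(O) = (-4)·((-2)·(-37) - 12·28) - (-3)·((-3)·(-37) - 12·57) + (-4)·((-3)·28 - (-2)·57) = (-4)·(-262) - (-3)·(-573) + (-4)·30 = -791
Since det(O) ≠ 0, rank(O) = 3 and the system is completely observable.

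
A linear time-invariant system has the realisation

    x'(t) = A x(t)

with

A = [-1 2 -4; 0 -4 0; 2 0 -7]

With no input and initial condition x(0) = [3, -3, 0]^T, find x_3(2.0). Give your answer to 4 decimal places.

-0.0038

det(sI - A) = s^3 - (tr A)s^2 + (M11 + M22 + M33)s - det A, where Mii is the 2×2 principal minor of A obtained by deleting row i and column i.
tr A = (-1) + (-4) + (-7) = -12; M11 = (-4)·(-7) - 0·0 = 28 - 0 = 28; M22 = (-1)·(-7) - (-4)·2 = 7 - (-8) = 15; M33 = (-1)·(-4) - 2·0 = 4 - 0 = 4; sum of minors = 47.
det A = (-1)·((-4)·(-7) - 0·0) - 2·(0·(-7) - 0·2) + (-4)·(0·0 - (-4)·2) = (-1)·28 - 2·0 + (-4)·8 = -60.
So p(s) = det(sI - A) = s^3 + 12s^2 + 47s + 60.
Rational-root test: any integer root divides 60. Testing small divisors, s = -3 works: p(-3) = -27 + 108 + (-141) + 60 = 0, so (s + 3) is a factor.
Dividing, p(s) = (s + 3)(s^2 + 9s + 20).
Factor s^2 + 9s + 20: two numbers with sum -9 and product 20 are -4 and -5, so s^2 + 9s + 20 = (s + 4)(s + 5).
Hence p(s) = (s + 3) (s + 4) (s + 5), with roots -5, -4, -3.
The eigenvalues -5, -4, -3 are distinct and real, so A is diagonalisable and x(t) = e^{At} x(0) = V diag(e^{λ_i t}) V^{-1} x(0), where the columns of V are the eigenvectors.
λ = -5: A - (-5)I = [[4, 2, -4], [0, 1, 0], [2, 0, -2]]. v must be orthogonal to every row; (row 1) × (row 2) = [4, 0, 4], so take v_1 = [-1, 0, -1]^T.
λ = -4: A - (-4)I = [[3, 2, -4], [0, 0, 0], [2, 0, -3]]. v must be orthogonal to every row; (row 1) × (row 3) = [-6, 1, -4], so take v_2 = [-6, 1, -4]^T.
λ = -3: A - (-3)I = [[2, 2, -4], [0, -1, 0], [2, 0, -4]]. v must be orthogonal to every row; (row 1) × (row 2) = [-4, 0, -2], so take v_3 = [2, 0, 1]^T.
V = [v_1 v_2 v_3] = [[-1, -6, 2], [0, 1, 0], [-1, -4, 1]] has det V = 1, so V^{-1} = adj(V)/det V = [[1, -2, -2], [0, 1, 0], [1, 2, -1]].
Modal coordinates z(0) = V^{-1} x(0): 1·3 + (-2)·(-3) + (-2)·0 = 9; 0·3 + 1·(-3) + 0·0 = -3; 1·3 + 2·(-3) + (-1)·0 = -3; so z(0) = [9, -3, -3]^T.
x_3(t) = Σ_i (v_i)_3 · z_i(0) · e^{λ_i t} (row 3 of V times the modal terms).
x_3(2.0) = (-1)·9·e^{-5·2.0} + (-4)·(-3)·e^{-4·2.0} + 1·(-3)·e^{-3·2.0} = (-9)·0.000045 + 12·0.000335 + (-3)·0.002479 = -0.0038.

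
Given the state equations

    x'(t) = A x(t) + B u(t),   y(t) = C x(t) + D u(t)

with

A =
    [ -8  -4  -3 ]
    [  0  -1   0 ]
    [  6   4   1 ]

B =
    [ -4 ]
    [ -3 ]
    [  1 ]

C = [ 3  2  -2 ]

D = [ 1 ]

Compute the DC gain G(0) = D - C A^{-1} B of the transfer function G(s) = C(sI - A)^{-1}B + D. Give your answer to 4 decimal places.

10.5000

G(0) = C(-A)^{-1}B + D = -C A^{-1} B + D.
det A = -10, so A^{-1} = (1/-10)·adj(A) = [[1/10, 4/5, 3/10], [0, -1, 0], [-3/5, -4/5, -4/5]]
A^{-1} B = [-5/2, 3, 4]^T
C A^{-1} B = -19/2
G(0) = D - C A^{-1} B = 1 - (-19/2) = 21/2 ≈ 10.5000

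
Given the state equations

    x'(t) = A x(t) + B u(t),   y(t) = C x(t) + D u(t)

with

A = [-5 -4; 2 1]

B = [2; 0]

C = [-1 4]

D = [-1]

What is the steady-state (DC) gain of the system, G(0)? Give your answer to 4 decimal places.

5.0000

G(0) = C(-A)^{-1}B + D = -C A^{-1} B + D.
det A = 3, so A^{-1} = (1/3)·adj(A) = [[1/3, 4/3], [-2/3, -5/3]]
A^{-1} B = [2/3, -4/3]^T
C A^{-1} B = -6
G(0) = D - C A^{-1} B = -1 - (-6) = 5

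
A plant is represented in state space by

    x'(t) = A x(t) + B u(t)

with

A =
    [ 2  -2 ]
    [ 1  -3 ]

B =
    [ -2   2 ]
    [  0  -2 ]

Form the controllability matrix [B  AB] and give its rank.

AB = [[-4, 8], [-2, 8]]
Controllability matrix C = [B  AB] = [[-2, 2, -4, 8], [0, -2, -2, 8]]
Take the 2×2 submatrix of C formed by columns 1, 2: [[-2, 2], [0, -2]]. Its determinant is (-2)·(-2) - 2·0 = 4 - 0 = 4 ≠ 0.
So rank(C) ≥ 2; since C has 2 rows, rank(C) = 2.
rank(C) = 2 = n, so the pair (A, B) is completely controllable.

2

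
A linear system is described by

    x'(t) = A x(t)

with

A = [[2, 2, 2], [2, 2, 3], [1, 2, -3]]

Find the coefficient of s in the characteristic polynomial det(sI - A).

Expand det(sI - A) for the 3×3 matrix.
p(s) = s^3 - s^2 - 20s + 2.
(Check: constant term = det(-A) = (-1)^3 det A = 2; coefficient of s^2 = -tr A = -1.)
The coefficient of s is -20.

-20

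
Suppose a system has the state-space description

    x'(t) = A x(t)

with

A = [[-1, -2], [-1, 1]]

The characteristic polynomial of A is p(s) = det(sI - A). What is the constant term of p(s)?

-3

For a 2×2 matrix, det(sI - A) = s^2 - (tr A)s + det A.
tr A = 0, det A = -3.
So p(s) = s^2 - 3.
The constant term is -3.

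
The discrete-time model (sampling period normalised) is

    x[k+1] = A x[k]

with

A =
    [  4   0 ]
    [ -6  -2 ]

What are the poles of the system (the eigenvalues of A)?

-2, 4

det(zI - A) = z^2 - (tr A)z + det A, with tr A = 4 + (-2) = 2 and det A = 4·(-2) - 0·(-6) = -8 - 0 = -8.
So p(z) = det(zI - A) = z^2 - 2z - 8.
Factor z^2 - 2z - 8: two numbers with sum 2 and product -8 are 4 and -2, so z^2 - 2z - 8 = (z - 4)(z + 2).
Hence p(z) = (z - 4) (z + 2), with roots -2, 4.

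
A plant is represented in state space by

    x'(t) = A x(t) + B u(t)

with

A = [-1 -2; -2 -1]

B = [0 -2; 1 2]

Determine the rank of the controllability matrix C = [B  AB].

AB = [[-2, -2], [-1, 2]]
Controllability matrix C = [B  AB] = [[0, -2, -2, -2], [1, 2, -1, 2]]
Take the 2×2 submatrix of C formed by columns 1, 2: [[0, -2], [1, 2]]. Its determinant is 0·2 - (-2)·1 = 0 - (-2) = 2 ≠ 0.
So rank(C) ≥ 2; since C has 2 rows, rank(C) = 2.
rank(C) = 2 = n, so the pair (A, B) is completely controllable.

2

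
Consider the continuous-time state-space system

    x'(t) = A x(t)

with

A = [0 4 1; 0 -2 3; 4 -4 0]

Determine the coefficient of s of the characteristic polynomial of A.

8

Expand det(sI - A) for the 3×3 matrix.
p(s) = s^3 + 2s^2 + 8s - 56.
(Check: constant term = det(-A) = (-1)^3 det A = -56; coefficient of s^2 = -tr A = 2.)
The coefficient of s is 8.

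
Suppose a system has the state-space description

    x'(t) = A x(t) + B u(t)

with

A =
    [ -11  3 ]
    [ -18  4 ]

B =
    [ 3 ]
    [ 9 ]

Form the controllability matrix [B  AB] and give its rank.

AB = [[-6], [-18]]
Controllability matrix C = [B  AB] = [[3, -6], [9, -18]]
Every column of C is a scalar multiple of column 1 = [3, 9] (multipliers 1, -2), so the columns span a one-dimensional space.
C ≠ 0, hence rank(C) = 1.
rank(C) = 1 < n = 2, so the pair (A, B) is not completely controllable.

1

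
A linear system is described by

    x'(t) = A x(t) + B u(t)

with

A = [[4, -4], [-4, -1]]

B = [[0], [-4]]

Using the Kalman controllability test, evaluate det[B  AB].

64

AB = [[16], [4]]
Controllability matrix C = [B  AB] = [[0, 16], [-4, 4]]
det(C) = 0·4 - 16·(-4) = 0 - (-64) = 64
Since det(C) ≠ 0, rank(C) = 2 and the system is completely controllable.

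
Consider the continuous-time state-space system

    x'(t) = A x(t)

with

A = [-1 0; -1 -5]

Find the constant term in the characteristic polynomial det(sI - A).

For a 2×2 matrix, det(sI - A) = s^2 - (tr A)s + det A.
tr A = -6, det A = 5.
So p(s) = s^2 + 6s + 5.
The constant term is 5.

5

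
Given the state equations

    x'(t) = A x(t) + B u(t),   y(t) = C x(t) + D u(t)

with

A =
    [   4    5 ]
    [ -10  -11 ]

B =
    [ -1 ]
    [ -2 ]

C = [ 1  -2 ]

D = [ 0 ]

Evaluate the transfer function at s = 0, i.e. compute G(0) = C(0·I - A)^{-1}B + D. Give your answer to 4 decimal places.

G(0) = C(-A)^{-1}B + D = -C A^{-1} B + D.
det A = 6, so A^{-1} = (1/6)·adj(A) = [[-11/6, -5/6], [5/3, 2/3]]
A^{-1} B = [7/2, -3]^T
C A^{-1} B = 19/2
G(0) = D - C A^{-1} B = 0 - (19/2) = -19/2 ≈ -9.5000

-9.5000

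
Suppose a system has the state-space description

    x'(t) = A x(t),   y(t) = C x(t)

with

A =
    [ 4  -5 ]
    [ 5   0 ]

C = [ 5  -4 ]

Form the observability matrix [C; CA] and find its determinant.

-125

CA = [[0, -25]]
Observability matrix O = [C; CA] = [[5, -4], [0, -25]]
det(O) = 5·(-25) - (-4)·0 = -125 - 0 = -125
Since det(O) ≠ 0, rank(O) = 2 and the system is completely observable.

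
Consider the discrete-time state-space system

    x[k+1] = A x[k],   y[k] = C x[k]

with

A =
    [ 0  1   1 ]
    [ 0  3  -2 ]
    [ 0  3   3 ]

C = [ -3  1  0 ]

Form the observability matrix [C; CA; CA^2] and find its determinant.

225

CA = [[0, 0, -5]]
CA^2 = [[0, -15, -15]]
Observability matrix O = [C; CA; CA^2] = [[-3, 1, 0], [0, 0, -5], [0, -15, -15]]
Expanding along the first row, det(O) = (-3)·(0·(-15) - (-5)·(-15)) - 1·(0·(-15) - (-5)·0) + 0·(0·(-15) - 0·0) = (-3)·(-75) - 1·0 + 0·0 = 225
Since det(O) ≠ 0, rank(O) = 3 and the system is completely observable.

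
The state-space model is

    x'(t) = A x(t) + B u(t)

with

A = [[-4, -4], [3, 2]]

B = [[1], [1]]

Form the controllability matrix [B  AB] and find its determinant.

13

AB = [[-8], [5]]
Controllability matrix C = [B  AB] = [[1, -8], [1, 5]]
det(C) = 1·5 - (-8)·1 = 5 - (-8) = 13
Since det(C) ≠ 0, rank(C) = 2 and the system is completely controllable.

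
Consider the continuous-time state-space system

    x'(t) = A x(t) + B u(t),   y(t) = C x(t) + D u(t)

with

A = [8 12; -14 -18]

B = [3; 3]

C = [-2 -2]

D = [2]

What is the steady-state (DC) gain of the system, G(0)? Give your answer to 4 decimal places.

G(0) = C(-A)^{-1}B + D = -C A^{-1} B + D.
det A = 24, so A^{-1} = (1/24)·adj(A) = [[-3/4, -1/2], [7/12, 1/3]]
A^{-1} B = [-15/4, 11/4]^T
C A^{-1} B = 2
G(0) = D - C A^{-1} B = 2 - (2) = 0

0.0000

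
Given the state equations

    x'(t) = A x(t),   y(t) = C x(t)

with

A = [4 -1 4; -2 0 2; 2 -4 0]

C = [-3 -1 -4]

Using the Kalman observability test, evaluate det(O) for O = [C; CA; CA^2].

-7650

CA = [[-18, 19, -14]]
CA^2 = [[-138, 74, -34]]
Observability matrix O = [C; CA; CA^2] = [[-3, -1, -4], [-18, 19, -14], [-138, 74, -34]]
Expanding along the first row, det(O) = (-3)·(19·(-34) - (-14)·74) - (-1)·((-18)·(-34) - (-14)·(-138)) + (-4)·((-18)·74 - 19·(-138)) = (-3)·390 - (-1)·(-1320) + (-4)·1290 = -7650
Since det(O) ≠ 0, rank(O) = 3 and the system is completely observable.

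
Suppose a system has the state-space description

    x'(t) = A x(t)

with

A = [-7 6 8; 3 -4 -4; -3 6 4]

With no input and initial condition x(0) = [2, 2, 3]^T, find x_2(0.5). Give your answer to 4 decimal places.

-1.1612

det(sI - A) = s^3 - (tr A)s^2 + (M11 + M22 + M33)s - det A, where Mii is the 2×2 principal minor of A obtained by deleting row i and column i.
tr A = (-7) + (-4) + 4 = -7; M11 = (-4)·4 - (-4)·6 = -16 - (-24) = 8; M22 = (-7)·4 - 8·(-3) = -28 - (-24) = -4; M33 = (-7)·(-4) - 6·3 = 28 - 18 = 10; sum of minors = 14.
det A = (-7)·((-4)·4 - (-4)·6) - 6·(3·4 - (-4)·(-3)) + 8·(3·6 - (-4)·(-3)) = (-7)·8 - 6·0 + 8·6 = -8.
So p(s) = det(sI - A) = s^3 + 7s^2 + 14s + 8.
Rational-root test: any integer root divides 8. Testing small divisors, s = -1 works: p(-1) = -1 + 7 + (-14) + 8 = 0, so (s + 1) is a factor.
Dividing, p(s) = (s + 1)(s^2 + 6s + 8).
Factor s^2 + 6s + 8: two numbers with sum -6 and product 8 are -2 and -4, so s^2 + 6s + 8 = (s + 2)(s + 4).
Hence p(s) = (s + 1) (s + 2) (s + 4), with roots -4, -2, -1.
The eigenvalues -4, -2, -1 are distinct and real, so A is diagonalisable and x(t) = e^{At} x(0) = V diag(e^{λ_i t}) V^{-1} x(0), where the columns of V are the eigenvectors.
λ = -4: A - (-4)I = [[-3, 6, 8], [3, 0, -4], [-3, 6, 8]]. v must be orthogonal to every row; (row 1) × (row 2) = [-24, 12, -18], so take v_1 = [-4, 2, -3]^T.
λ = -2: A - (-2)I = [[-5, 6, 8], [3, -2, -4], [-3, 6, 6]]. v must be orthogonal to every row; (row 1) × (row 2) = [-8, 4, -8], so take v_2 = [-2, 1, -2]^T.
λ = -1: A - (-1)I = [[-6, 6, 8], [3, -3, -4], [-3, 6, 5]]. v must be orthogonal to every row; (row 1) × (row 3) = [-18, 6, -18], so take v_3 = [3, -1, 3]^T.
V = [v_1 v_2 v_3] = [[-4, -2, 3], [2, 1, -1], [-3, -2, 3]] has det V = -1, so V^{-1} = adj(V)/det V = [[-1, 0, 1], [3, 3, -2], [1, 2, 0]].
Modal coordinates z(0) = V^{-1} x(0): (-1)·2 + 0·2 + 1·3 = 1; 3·2 + 3·2 + (-2)·3 = 6; 1·2 + 2·2 + 0·3 = 6; so z(0) = [1, 6, 6]^T.
x_2(t) = Σ_i (v_i)_2 · z_i(0) · e^{λ_i t} (row 2 of V times the modal terms).
x_2(0.5) = 2·1·e^{-4·0.5} + 1·6·e^{-2·0.5} + (-1)·6·e^{-1·0.5} = 2·0.135335 + 6·0.367879 + (-6)·0.606531 = -1.1612.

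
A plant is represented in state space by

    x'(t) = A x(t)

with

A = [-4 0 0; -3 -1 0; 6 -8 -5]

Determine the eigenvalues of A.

-5, -4, -1

det(sI - A) = s^3 - (tr A)s^2 + (M11 + M22 + M33)s - det A, where Mii is the 2×2 principal minor of A obtained by deleting row i and column i.
tr A = (-4) + (-1) + (-5) = -10; M11 = (-1)·(-5) - 0·(-8) = 5 - 0 = 5; M22 = (-4)·(-5) - 0·6 = 20 - 0 = 20; M33 = (-4)·(-1) - 0·(-3) = 4 - 0 = 4; sum of minors = 29.
det A = (-4)·((-1)·(-5) - 0·(-8)) - 0·((-3)·(-5) - 0·6) + 0·((-3)·(-8) - (-1)·6) = (-4)·5 - 0·15 + 0·30 = -20.
So p(s) = det(sI - A) = s^3 + 10s^2 + 29s + 20.
Rational-root test: any integer root divides 20. Testing small divisors, s = -1 works: p(-1) = -1 + 10 + (-29) + 20 = 0, so (s + 1) is a factor.
Dividing, p(s) = (s + 1)(s^2 + 9s + 20).
Factor s^2 + 9s + 20: two numbers with sum -9 and product 20 are -4 and -5, so s^2 + 9s + 20 = (s + 4)(s + 5).
Hence p(s) = (s + 1) (s + 4) (s + 5), with roots -5, -4, -1.
All eigenvalues have negative real part, so the system is asymptotically stable.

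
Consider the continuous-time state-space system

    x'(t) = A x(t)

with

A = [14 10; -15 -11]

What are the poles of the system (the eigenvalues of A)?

det(sI - A) = s^2 - (tr A)s + det A, with tr A = 14 + (-11) = 3 and det A = 14·(-11) - 10·(-15) = -154 - (-150) = -4.
So p(s) = det(sI - A) = s^2 - 3s - 4.
Factor s^2 - 3s - 4: two numbers with sum 3 and product -4 are 4 and -1, so s^2 - 3s - 4 = (s - 4)(s + 1).
Hence p(s) = (s - 4) (s + 1), with roots -1, 4.
At least one eigenvalue has non-negative real part, so the system is not asymptotically stable.

-1, 4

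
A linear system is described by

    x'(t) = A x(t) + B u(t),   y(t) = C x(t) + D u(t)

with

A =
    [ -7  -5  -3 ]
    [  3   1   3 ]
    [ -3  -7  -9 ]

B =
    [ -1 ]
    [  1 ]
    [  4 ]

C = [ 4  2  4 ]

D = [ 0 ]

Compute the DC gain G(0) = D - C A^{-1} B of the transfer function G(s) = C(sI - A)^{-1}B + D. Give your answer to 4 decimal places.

G(0) = C(-A)^{-1}B + D = -C A^{-1} B + D.
det A = -120, so A^{-1} = (1/-120)·adj(A) = [[-1/10, 1/5, 1/10], [-3/20, -9/20, -1/10], [3/20, 17/60, -1/15]]
A^{-1} B = [7/10, -7/10, -2/15]^T
C A^{-1} B = 13/15
G(0) = D - C A^{-1} B = 0 - (13/15) = -13/15 ≈ -0.8667

-0.8667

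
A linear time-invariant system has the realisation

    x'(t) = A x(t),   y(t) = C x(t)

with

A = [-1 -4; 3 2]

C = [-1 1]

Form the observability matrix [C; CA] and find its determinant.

CA = [[4, 6]]
Observability matrix O = [C; CA] = [[-1, 1], [4, 6]]
det(O) = (-1)·6 - 1·4 = -6 - 4 = -10
Since det(O) ≠ 0, rank(O) = 2 and the system is completely observable.

-10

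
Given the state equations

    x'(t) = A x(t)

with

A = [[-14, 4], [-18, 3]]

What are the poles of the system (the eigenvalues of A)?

det(sI - A) = s^2 - (tr A)s + det A, with tr A = (-14) + 3 = -11 and det A = (-14)·3 - 4·(-18) = -42 - (-72) = 30.
So p(s) = det(sI - A) = s^2 + 11s + 30.
Factor s^2 + 11s + 30: two numbers with sum -11 and product 30 are -5 and -6, so s^2 + 11s + 30 = (s + 5)(s + 6).
Hence p(s) = (s + 5) (s + 6), with roots -6, -5.
All eigenvalues have negative real part, so the system is asymptotically stable.

-6, -5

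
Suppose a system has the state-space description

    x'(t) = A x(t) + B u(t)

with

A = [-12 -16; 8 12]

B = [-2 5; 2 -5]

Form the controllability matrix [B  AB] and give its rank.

1

AB = [[-8, 20], [8, -20]]
Controllability matrix C = [B  AB] = [[-2, 5, -8, 20], [2, -5, 8, -20]]
Every column of C is a scalar multiple of column 1 = [-2, 2] (multipliers 1, -5/2, 4, -10), so the columns span a one-dimensional space.
C ≠ 0, hence rank(C) = 1.
rank(C) = 1 < n = 2, so the pair (A, B) is not completely controllable.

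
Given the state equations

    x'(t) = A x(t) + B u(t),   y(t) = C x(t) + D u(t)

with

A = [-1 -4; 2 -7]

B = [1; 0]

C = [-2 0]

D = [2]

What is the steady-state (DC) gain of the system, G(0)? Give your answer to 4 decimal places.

G(0) = C(-A)^{-1}B + D = -C A^{-1} B + D.
det A = 15, so A^{-1} = (1/15)·adj(A) = [[-7/15, 4/15], [-2/15, -1/15]]
A^{-1} B = [-7/15, -2/15]^T
C A^{-1} B = 14/15
G(0) = D - C A^{-1} B = 2 - (14/15) = 16/15 ≈ 1.0667

1.0667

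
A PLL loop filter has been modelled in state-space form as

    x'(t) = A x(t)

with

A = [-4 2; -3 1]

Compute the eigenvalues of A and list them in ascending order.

det(sI - A) = s^2 - (tr A)s + det A, with tr A = (-4) + 1 = -3 and det A = (-4)·1 - 2·(-3) = -4 - (-6) = 2.
So p(s) = det(sI - A) = s^2 + 3s + 2.
Factor s^2 + 3s + 2: two numbers with sum -3 and product 2 are -1 and -2, so s^2 + 3s + 2 = (s + 1)(s + 2).
Hence p(s) = (s + 1) (s + 2), with roots -2, -1.
All eigenvalues have negative real part, so the system is asymptotically stable.

-2, -1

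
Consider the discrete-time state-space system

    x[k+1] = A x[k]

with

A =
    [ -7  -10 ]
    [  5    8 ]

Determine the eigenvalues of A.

det(zI - A) = z^2 - (tr A)z + det A, with tr A = (-7) + 8 = 1 and det A = (-7)·8 - (-10)·5 = -56 - (-50) = -6.
So p(z) = det(zI - A) = z^2 - z - 6.
Factor z^2 - z - 6: two numbers with sum 1 and product -6 are 3 and -2, so z^2 - z - 6 = (z - 3)(z + 2).
Hence p(z) = (z - 3) (z + 2), with roots -2, 3.

-2, 3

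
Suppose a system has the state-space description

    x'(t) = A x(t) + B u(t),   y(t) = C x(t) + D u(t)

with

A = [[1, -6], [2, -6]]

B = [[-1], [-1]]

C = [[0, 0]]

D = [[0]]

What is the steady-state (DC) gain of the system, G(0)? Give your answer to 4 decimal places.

G(0) = C(-A)^{-1}B + D = -C A^{-1} B + D.
det A = 6, so A^{-1} = (1/6)·adj(A) = [[-1, 1], [-1/3, 1/6]]
A^{-1} B = [0, 1/6]^T
C A^{-1} B = 0
G(0) = D - C A^{-1} B = 0 - (0) = 0

0.0000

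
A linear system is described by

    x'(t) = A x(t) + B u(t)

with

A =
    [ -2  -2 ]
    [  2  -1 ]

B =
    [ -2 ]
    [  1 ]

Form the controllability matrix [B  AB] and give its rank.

AB = [[2], [-5]]
Controllability matrix C = [B  AB] = [[-2, 2], [1, -5]]
det(C) = (-2)·(-5) - 2·1 = 10 - 2 = 8 ≠ 0, so rank(C) = 2.
rank(C) = 2 = n, so the pair (A, B) is completely controllable.

2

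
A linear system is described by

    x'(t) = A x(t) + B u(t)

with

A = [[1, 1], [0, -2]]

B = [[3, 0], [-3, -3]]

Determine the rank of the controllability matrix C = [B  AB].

2

AB = [[0, -3], [6, 6]]
Controllability matrix C = [B  AB] = [[3, 0, 0, -3], [-3, -3, 6, 6]]
Take the 2×2 submatrix of C formed by columns 1, 2: [[3, 0], [-3, -3]]. Its determinant is 3·(-3) - 0·(-3) = -9 - 0 = -9 ≠ 0.
So rank(C) ≥ 2; since C has 2 rows, rank(C) = 2.
rank(C) = 2 = n, so the pair (A, B) is completely controllable.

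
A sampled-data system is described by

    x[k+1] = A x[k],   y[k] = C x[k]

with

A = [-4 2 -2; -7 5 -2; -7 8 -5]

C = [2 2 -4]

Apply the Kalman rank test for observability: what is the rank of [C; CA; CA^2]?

CA = [[6, -18, 12]]
CA^2 = [[18, 18, -36]]
Observability matrix O = [C; CA; CA^2] = [[2, 2, -4], [6, -18, 12], [18, 18, -36]]
The columns c1, c2, c3 of O are linearly dependent: c1 + c2 + c3 = 0 (check each entry), so rank(O) ≤ 2.
The 2×2 minor from rows 1, 2, columns 1, 2 is 2·(-18) - 2·6 = -36 - 12 = -48 ≠ 0, so rank(O) = 2.
rank(O) = 2 < n = 3, so the pair (A, C) is not completely observable.

2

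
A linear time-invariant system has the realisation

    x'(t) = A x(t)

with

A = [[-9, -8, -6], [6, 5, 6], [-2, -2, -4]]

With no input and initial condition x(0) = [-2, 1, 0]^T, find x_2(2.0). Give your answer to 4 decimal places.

det(sI - A) = s^3 - (tr A)s^2 + (M11 + M22 + M33)s - det A, where Mii is the 2×2 principal minor of A obtained by deleting row i and column i.
tr A = (-9) + 5 + (-4) = -8; M11 = 5·(-4) - 6·(-2) = -20 - (-12) = -8; M22 = (-9)·(-4) - (-6)·(-2) = 36 - 12 = 24; M33 = (-9)·5 - (-8)·6 = -45 - (-48) = 3; sum of minors = 19.
det A = (-9)·(5·(-4) - 6·(-2)) - (-8)·(6·(-4) - 6·(-2)) + (-6)·(6·(-2) - 5·(-2)) = (-9)·(-8) - (-8)·(-12) + (-6)·(-2) = -12.
So p(s) = det(sI - A) = s^3 + 8s^2 + 19s + 12.
Rational-root test: any integer root divides 12. Testing small divisors, s = -1 works: p(-1) = -1 + 8 + (-19) + 12 = 0, so (s + 1) is a factor.
Dividing, p(s) = (s + 1)(s^2 + 7s + 12).
Factor s^2 + 7s + 12: two numbers with sum -7 and product 12 are -3 and -4, so s^2 + 7s + 12 = (s + 3)(s + 4).
Hence p(s) = (s + 1) (s + 3) (s + 4), with roots -4, -3, -1.
The eigenvalues -4, -3, -1 are distinct and real, so A is diagonalisable and x(t) = e^{At} x(0) = V diag(e^{λ_i t}) V^{-1} x(0), where the columns of V are the eigenvectors.
λ = -4: A - (-4)I = [[-5, -8, -6], [6, 9, 6], [-2, -2, 0]]. v must be orthogonal to every row; (row 1) × (row 2) = [6, -6, 3], so take v_1 = [2, -2, 1]^T.
λ = -3: A - (-3)I = [[-6, -8, -6], [6, 8, 6], [-2, -2, -1]]. v must be orthogonal to every row; (row 1) × (row 3) = [-4, 6, -4], so take v_2 = [-2, 3, -2]^T.
λ = -1: A - (-1)I = [[-8, -8, -6], [6, 6, 6], [-2, -2, -3]]. v must be orthogonal to every row; (row 1) × (row 2) = [-12, 12, 0], so take v_3 = [1, -1, 0]^T.
V = [v_1 v_2 v_3] = [[2, -2, 1], [-2, 3, -1], [1, -2, 0]] has det V = -1, so V^{-1} = adj(V)/det V = [[2, 2, 1], [1, 1, 0], [-1, -2, -2]].
Modal coordinates z(0) = V^{-1} x(0): 2·(-2) + 2·1 + 1·0 = -2; 1·(-2) + 1·1 + 0·0 = -1; (-1)·(-2) + (-2)·1 + (-2)·0 = 0; so z(0) = [-2, -1, 0]^T.
x_2(t) = Σ_i (v_i)_2 · z_i(0) · e^{λ_i t} (row 2 of V times the modal terms).
x_2(2.0) = (-2)·(-2)·e^{-4·2.0} + 3·(-1)·e^{-3·2.0} + (-1)·0·e^{-1·2.0} = 4·0.000335 + (-3)·0.002479 + 0·0.135335 = -0.0061.

-0.0061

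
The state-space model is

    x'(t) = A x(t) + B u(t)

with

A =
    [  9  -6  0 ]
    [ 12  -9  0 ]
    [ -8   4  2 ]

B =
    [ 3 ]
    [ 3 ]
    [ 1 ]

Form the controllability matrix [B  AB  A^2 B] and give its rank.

2

AB = [[9], [9], [-10]]
A^2B = [[27], [27], [-56]]
Controllability matrix C = [B  AB  A^2B] = [[3, 9, 27], [3, 9, 27], [1, -10, -56]]
The rows r1, r2, r3 of C are linearly dependent: -r1 + r2 = 0 (check each entry), so rank(C) ≤ 2.
The 2×2 minor from rows 1, 3, columns 1, 2 is 3·(-10) - 9·1 = -30 - 9 = -39 ≠ 0, so rank(C) = 2.
rank(C) = 2 < n = 3, so the pair (A, B) is not completely controllable.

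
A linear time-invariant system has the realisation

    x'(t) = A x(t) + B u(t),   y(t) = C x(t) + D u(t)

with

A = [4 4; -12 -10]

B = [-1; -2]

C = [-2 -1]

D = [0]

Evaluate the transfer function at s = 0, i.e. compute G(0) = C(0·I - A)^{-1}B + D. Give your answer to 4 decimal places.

G(0) = C(-A)^{-1}B + D = -C A^{-1} B + D.
det A = 8, so A^{-1} = (1/8)·adj(A) = [[-5/4, -1/2], [3/2, 1/2]]
A^{-1} B = [9/4, -5/2]^T
C A^{-1} B = -2
G(0) = D - C A^{-1} B = 0 - (-2) = 2

2.0000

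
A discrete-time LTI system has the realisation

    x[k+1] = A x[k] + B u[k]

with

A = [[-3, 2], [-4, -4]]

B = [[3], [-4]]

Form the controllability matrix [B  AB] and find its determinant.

AB = [[-17], [4]]
Controllability matrix C = [B  AB] = [[3, -17], [-4, 4]]
det(C) = 3·4 - (-17)·(-4) = 12 - 68 = -56
Since det(C) ≠ 0, rank(C) = 2 and the system is completely controllable.

-56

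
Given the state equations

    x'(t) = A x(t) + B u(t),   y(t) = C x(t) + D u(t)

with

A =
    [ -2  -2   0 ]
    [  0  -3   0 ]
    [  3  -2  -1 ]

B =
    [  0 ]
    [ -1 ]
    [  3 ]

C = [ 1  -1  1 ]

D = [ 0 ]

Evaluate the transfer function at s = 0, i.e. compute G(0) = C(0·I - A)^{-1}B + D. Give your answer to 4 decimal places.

5.3333

G(0) = C(-A)^{-1}B + D = -C A^{-1} B + D.
det A = -6, so A^{-1} = (1/-6)·adj(A) = [[-1/2, 1/3, 0], [0, -1/3, 0], [-3/2, 5/3, -1]]
A^{-1} B = [-1/3, 1/3, -14/3]^T
C A^{-1} B = -16/3
G(0) = D - C A^{-1} B = 0 - (-16/3) = 16/3 ≈ 5.3333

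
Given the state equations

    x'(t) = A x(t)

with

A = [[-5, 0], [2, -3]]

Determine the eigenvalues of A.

det(sI - A) = s^2 - (tr A)s + det A, with tr A = (-5) + (-3) = -8 and det A = (-5)·(-3) - 0·2 = 15 - 0 = 15.
So p(s) = det(sI - A) = s^2 + 8s + 15.
Factor s^2 + 8s + 15: two numbers with sum -8 and product 15 are -3 and -5, so s^2 + 8s + 15 = (s + 3)(s + 5).
Hence p(s) = (s + 3) (s + 5), with roots -5, -3.
All eigenvalues have negative real part, so the system is asymptotically stable.

-5, -3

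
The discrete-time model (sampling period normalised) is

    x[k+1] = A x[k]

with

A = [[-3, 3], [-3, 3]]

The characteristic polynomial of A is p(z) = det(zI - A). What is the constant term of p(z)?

For a 2×2 matrix, det(zI - A) = z^2 - (tr A)z + det A.
tr A = 0, det A = 0.
So p(z) = z^2.
The constant term is 0.

0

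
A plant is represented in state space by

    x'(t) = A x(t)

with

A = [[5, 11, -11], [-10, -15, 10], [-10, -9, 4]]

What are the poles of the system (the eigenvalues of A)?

-6, -5, 5

det(sI - A) = s^3 - (tr A)s^2 + (M11 + M22 + M33)s - det A, where Mii is the 2×2 principal minor of A obtained by deleting row i and column i.
tr A = 5 + (-15) + 4 = -6; M11 = (-15)·4 - 10·(-9) = -60 - (-90) = 30; M22 = 5·4 - (-11)·(-10) = 20 - 110 = -90; M33 = 5·(-15) - 11·(-10) = -75 - (-110) = 35; sum of minors = -25.
det A = 5·((-15)·4 - 10·(-9)) - 11·((-10)·4 - 10·(-10)) + (-11)·((-10)·(-9) - (-15)·(-10)) = 5·30 - 11·60 + (-11)·(-60) = 150.
So p(s) = det(sI - A) = s^3 + 6s^2 - 25s - 150.
Rational-root test: any integer root divides -150. Testing small divisors, s = -5 works: p(-5) = -125 + 150 + 125 + (-150) = 0, so (s + 5) is a factor.
Dividing, p(s) = (s + 5)(s^2 + s - 30).
Factor s^2 + s - 30: two numbers with sum -1 and product -30 are 5 and -6, so s^2 + s - 30 = (s - 5)(s + 6).
Hence p(s) = (s - 5) (s + 5) (s + 6), with roots -6, -5, 5.
At least one eigenvalue has non-negative real part, so the system is not asymptotically stable.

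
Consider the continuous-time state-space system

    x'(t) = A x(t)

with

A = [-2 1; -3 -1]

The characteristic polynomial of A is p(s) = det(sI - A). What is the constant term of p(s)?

For a 2×2 matrix, det(sI - A) = s^2 - (tr A)s + det A.
tr A = -3, det A = 5.
So p(s) = s^2 + 3s + 5.
The constant term is 5.

5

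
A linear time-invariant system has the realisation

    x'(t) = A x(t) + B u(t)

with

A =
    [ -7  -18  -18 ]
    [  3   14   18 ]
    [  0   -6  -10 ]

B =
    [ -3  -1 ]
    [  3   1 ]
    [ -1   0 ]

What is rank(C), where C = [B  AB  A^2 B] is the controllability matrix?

AB = [[-15, -11], [15, 11], [-8, -6]]
A^2B = [[-21, -13], [21, 13], [-10, -6]]
Controllability matrix C = [B  AB  A^2B] = [[-3, -1, -15, -11, -21, -13], [3, 1, 15, 11, 21, 13], [-1, 0, -8, -6, -10, -6]]
The rows r1, r2, r3 of C are linearly dependent: r1 + r2 = 0 (check each entry), so rank(C) ≤ 2.
The 2×2 minor from rows 1, 3, columns 1, 2 is (-3)·0 - (-1)·(-1) = 0 - 1 = -1 ≠ 0, so rank(C) = 2.
rank(C) = 2 < n = 3, so the pair (A, B) is not completely controllable.

2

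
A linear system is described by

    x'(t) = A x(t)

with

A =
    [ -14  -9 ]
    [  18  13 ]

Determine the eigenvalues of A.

det(sI - A) = s^2 - (tr A)s + det A, with tr A = (-14) + 13 = -1 and det A = (-14)·13 - (-9)·18 = -182 - (-162) = -20.
So p(s) = det(sI - A) = s^2 + s - 20.
Factor s^2 + s - 20: two numbers with sum -1 and product -20 are 4 and -5, so s^2 + s - 20 = (s - 4)(s + 5).
Hence p(s) = (s - 4) (s + 5), with roots -5, 4.
At least one eigenvalue has non-negative real part, so the system is not asymptotically stable.

-5, 4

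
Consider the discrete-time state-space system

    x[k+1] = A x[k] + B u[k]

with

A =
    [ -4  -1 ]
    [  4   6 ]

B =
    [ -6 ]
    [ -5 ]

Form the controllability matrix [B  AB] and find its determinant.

469

AB = [[29], [-54]]
Controllability matrix C = [B  AB] = [[-6, 29], [-5, -54]]
det(C) = (-6)·(-54) - 29·(-5) = 324 - (-145) = 469
Since det(C) ≠ 0, rank(C) = 2 and the system is completely controllable.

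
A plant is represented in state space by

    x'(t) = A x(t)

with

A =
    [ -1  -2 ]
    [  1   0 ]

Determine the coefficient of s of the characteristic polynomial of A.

1

For a 2×2 matrix, det(sI - A) = s^2 - (tr A)s + det A.
tr A = -1, det A = 2.
So p(s) = s^2 + s + 2.
The coefficient of s is 1.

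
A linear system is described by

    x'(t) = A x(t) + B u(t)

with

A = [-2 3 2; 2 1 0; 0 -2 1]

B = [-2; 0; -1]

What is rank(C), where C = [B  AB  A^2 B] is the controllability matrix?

AB = [[2], [-4], [-1]]
A^2B = [[-18], [0], [7]]
Controllability matrix C = [B  AB  A^2B] = [[-2, 2, -18], [0, -4, 0], [-1, -1, 7]]
det(C) = (-2)·((-4)·7 - 0·(-1)) - 2·(0·7 - 0·(-1)) + (-18)·(0·(-1) - (-4)·(-1)) = (-2)·(-28) - 2·0 + (-18)·(-4) = 128 ≠ 0, so rank(C) = 3.
rank(C) = 3 = n, so the pair (A, B) is completely controllable.

3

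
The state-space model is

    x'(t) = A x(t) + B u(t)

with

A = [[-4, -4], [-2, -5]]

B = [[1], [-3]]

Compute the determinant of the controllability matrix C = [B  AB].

37

AB = [[8], [13]]
Controllability matrix C = [B  AB] = [[1, 8], [-3, 13]]
det(C) = 1·13 - 8·(-3) = 13 - (-24) = 37
Since det(C) ≠ 0, rank(C) = 2 and the system is completely controllable.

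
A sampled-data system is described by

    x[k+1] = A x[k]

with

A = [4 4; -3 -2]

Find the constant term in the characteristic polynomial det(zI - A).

4

For a 2×2 matrix, det(zI - A) = z^2 - (tr A)z + det A.
tr A = 2, det A = 4.
So p(z) = z^2 - 2z + 4.
The constant term is 4.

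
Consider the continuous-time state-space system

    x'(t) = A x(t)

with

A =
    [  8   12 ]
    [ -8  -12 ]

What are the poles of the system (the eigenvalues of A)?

-4, 0

det(sI - A) = s^2 - (tr A)s + det A, with tr A = 8 + (-12) = -4 and det A = 8·(-12) - 12·(-8) = -96 - (-96) = 0.
So p(s) = det(sI - A) = s^2 + 4s.
Factor s^2 + 4s: two numbers with sum -4 and product 0 are 0 and -4, so s^2 + 4s = s(s + 4).
Hence p(s) = s (s + 4), with roots -4, 0.
At least one eigenvalue has non-negative real part, so the system is not asymptotically stable.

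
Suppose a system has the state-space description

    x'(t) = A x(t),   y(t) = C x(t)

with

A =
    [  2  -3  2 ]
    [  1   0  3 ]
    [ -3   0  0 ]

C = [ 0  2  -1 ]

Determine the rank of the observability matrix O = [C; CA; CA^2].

3

CA = [[5, 0, 6]]
CA^2 = [[-8, -15, 10]]
Observability matrix O = [C; CA; CA^2] = [[0, 2, -1], [5, 0, 6], [-8, -15, 10]]
det(O) = 0·(0·10 - 6·(-15)) - 2·(5·10 - 6·(-8)) + (-1)·(5·(-15) - 0·(-8)) = 0·90 - 2·98 + (-1)·(-75) = -121 ≠ 0, so rank(O) = 3.
rank(O) = 3 = n, so the pair (A, C) is completely observable.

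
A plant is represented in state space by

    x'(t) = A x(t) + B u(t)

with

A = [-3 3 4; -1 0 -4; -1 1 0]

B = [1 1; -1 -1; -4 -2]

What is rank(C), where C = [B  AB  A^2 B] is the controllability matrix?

3

AB = [[-22, -14], [15, 7], [-2, -2]]
A^2B = [[103, 55], [30, 22], [37, 21]]
Controllability matrix C = [B  AB  A^2B] = [[1, 1, -22, -14, 103, 55], [-1, -1, 15, 7, 30, 22], [-4, -2, -2, -2, 37, 21]]
Take the 3×3 submatrix of C formed by columns 1, 2, 3: [[1, 1, -22], [-1, -1, 15], [-4, -2, -2]]. Its determinant is 1·((-1)·(-2) - 15·(-2)) - 1·((-1)·(-2) - 15·(-4)) + (-22)·((-1)·(-2) - (-1)·(-4)) = 1·32 - 1·62 + (-22)·(-2) = 14 ≠ 0.
So rank(C) ≥ 3; since C has 3 rows, rank(C) = 3.
rank(C) = 3 = n, so the pair (A, B) is completely controllable.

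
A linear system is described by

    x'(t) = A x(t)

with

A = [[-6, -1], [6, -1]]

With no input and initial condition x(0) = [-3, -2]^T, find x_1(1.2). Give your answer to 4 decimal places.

det(sI - A) = s^2 - (tr A)s + det A, with tr A = (-6) + (-1) = -7 and det A = (-6)·(-1) - (-1)·6 = 6 - (-6) = 12.
So p(s) = det(sI - A) = s^2 + 7s + 12.
Factor s^2 + 7s + 12: two numbers with sum -7 and product 12 are -3 and -4, so s^2 + 7s + 12 = (s + 3)(s + 4).
Hence p(s) = (s + 3) (s + 4), with roots -4, -3.
The eigenvalues -4, -3 are distinct and real, so A is diagonalisable and x(t) = e^{At} x(0) = V diag(e^{λ_i t}) V^{-1} x(0), where the columns of V are the eigenvectors.
λ = -4: A - (-4)I = [[-2, -1], [6, 3]]. Row 1 gives (-2)·v1 + (-1)·v2 = 0, so take v_1 = [-1, 2]^T.
λ = -3: A - (-3)I = [[-3, -1], [6, 2]]. Row 1 gives (-3)·v1 + (-1)·v2 = 0, so take v_2 = [-1, 3]^T.
V = [v_1 v_2] = [[-1, -1], [2, 3]] has det V = -1, so V^{-1} = adj(V)/det V = [[-3, -1], [2, 1]].
Modal coordinates z(0) = V^{-1} x(0): (-3)·(-3) + (-1)·(-2) = 11; 2·(-3) + 1·(-2) = -8; so z(0) = [11, -8]^T.
x_1(t) = Σ_i (v_i)_1 · z_i(0) · e^{λ_i t} (row 1 of V times the modal terms).
x_1(1.2) = (-1)·11·e^{-4·1.2} + (-1)·(-8)·e^{-3·1.2} = (-11)·0.008230 + 8·0.027324 = 0.1281.

0.1281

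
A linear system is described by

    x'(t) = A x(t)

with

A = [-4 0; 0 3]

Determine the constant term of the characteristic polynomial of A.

-12

For a 2×2 matrix, det(sI - A) = s^2 - (tr A)s + det A.
tr A = -1, det A = -12.
So p(s) = s^2 + s - 12.
The constant term is -12.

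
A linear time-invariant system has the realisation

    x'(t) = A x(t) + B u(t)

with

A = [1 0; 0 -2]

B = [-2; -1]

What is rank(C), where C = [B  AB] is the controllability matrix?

2

AB = [[-2], [2]]
Controllability matrix C = [B  AB] = [[-2, -2], [-1, 2]]
det(C) = (-2)·2 - (-2)·(-1) = -4 - 2 = -6 ≠ 0, so rank(C) = 2.
rank(C) = 2 = n, so the pair (A, B) is completely controllable.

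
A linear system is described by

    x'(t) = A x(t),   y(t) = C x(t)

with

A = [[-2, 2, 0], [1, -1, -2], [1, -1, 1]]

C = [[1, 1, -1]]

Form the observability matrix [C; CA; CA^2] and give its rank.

CA = [[-2, 2, -3]]
CA^2 = [[3, -3, -7]]
Observability matrix O = [C; CA; CA^2] = [[1, 1, -1], [-2, 2, -3], [3, -3, -7]]
det(O) = 1·(2·(-7) - (-3)·(-3)) - 1·((-2)·(-7) - (-3)·3) + (-1)·((-2)·(-3) - 2·3) = 1·(-23) - 1·23 + (-1)·0 = -46 ≠ 0, so rank(O) = 3.
rank(O) = 3 = n, so the pair (A, C) is completely observable.

3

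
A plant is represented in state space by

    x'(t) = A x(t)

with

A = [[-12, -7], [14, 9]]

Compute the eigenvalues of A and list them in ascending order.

-5, 2

det(sI - A) = s^2 - (tr A)s + det A, with tr A = (-12) + 9 = -3 and det A = (-12)·9 - (-7)·14 = -108 - (-98) = -10.
So p(s) = det(sI - A) = s^2 + 3s - 10.
Factor s^2 + 3s - 10: two numbers with sum -3 and product -10 are 2 and -5, so s^2 + 3s - 10 = (s - 2)(s + 5).
Hence p(s) = (s - 2) (s + 5), with roots -5, 2.
At least one eigenvalue has non-negative real part, so the system is not asymptotically stable.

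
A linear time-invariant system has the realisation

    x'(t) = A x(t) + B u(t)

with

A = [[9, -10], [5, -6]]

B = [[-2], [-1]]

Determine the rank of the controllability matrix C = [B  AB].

AB = [[-8], [-4]]
Controllability matrix C = [B  AB] = [[-2, -8], [-1, -4]]
Every column of C is a scalar multiple of column 1 = [-2, -1] (multipliers 1, 4), so the columns span a one-dimensional space.
C ≠ 0, hence rank(C) = 1.
rank(C) = 1 < n = 2, so the pair (A, B) is not completely controllable.

1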